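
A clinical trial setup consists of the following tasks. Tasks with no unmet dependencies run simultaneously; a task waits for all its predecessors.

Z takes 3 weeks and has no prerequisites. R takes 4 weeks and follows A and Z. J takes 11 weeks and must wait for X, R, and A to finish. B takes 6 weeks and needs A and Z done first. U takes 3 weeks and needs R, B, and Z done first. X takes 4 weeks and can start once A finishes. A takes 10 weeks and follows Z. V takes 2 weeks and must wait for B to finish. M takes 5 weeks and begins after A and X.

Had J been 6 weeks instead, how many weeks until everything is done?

23

Baseline: Z→A→R→J = 3+10+4+11 = 28 → 28 weeks.
J is on the critical path; changing it to 6 makes that path 23 weeks.
No other chain overtakes it, so the finish is 23 weeks.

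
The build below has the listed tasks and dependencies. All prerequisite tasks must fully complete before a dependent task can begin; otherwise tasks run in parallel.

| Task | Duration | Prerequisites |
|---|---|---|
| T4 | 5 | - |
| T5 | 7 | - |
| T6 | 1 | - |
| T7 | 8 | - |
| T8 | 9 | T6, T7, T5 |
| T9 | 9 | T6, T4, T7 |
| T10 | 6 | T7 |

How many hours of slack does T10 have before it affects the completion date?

3

T7→T8 = 8+9 = 17 sets the makespan at 17 hours.
Longest path through T10: 14 hours (earliest finish 14, latest finish 17).
Float = 17 − 14 = 3.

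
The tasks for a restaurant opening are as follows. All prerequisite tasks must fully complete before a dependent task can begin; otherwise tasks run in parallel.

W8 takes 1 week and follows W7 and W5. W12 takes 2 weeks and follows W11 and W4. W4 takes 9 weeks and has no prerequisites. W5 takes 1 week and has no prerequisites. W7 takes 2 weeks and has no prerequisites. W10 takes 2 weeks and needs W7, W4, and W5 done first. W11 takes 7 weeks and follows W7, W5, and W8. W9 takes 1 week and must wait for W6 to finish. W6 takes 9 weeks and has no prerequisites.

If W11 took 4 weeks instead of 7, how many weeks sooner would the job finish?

Actual critical path: W7→W8→W11→W12 = 2+1+7+2 = 12 ⇒ 12 weeks.
Since W11 is critical, the -3 change carries straight to that chain (now 9 weeks).
New critical path: W4→W10 = 9+2 = 11 ⇒ 11 weeks.
Change in finish: 11 − 12 = -1 weeks.

1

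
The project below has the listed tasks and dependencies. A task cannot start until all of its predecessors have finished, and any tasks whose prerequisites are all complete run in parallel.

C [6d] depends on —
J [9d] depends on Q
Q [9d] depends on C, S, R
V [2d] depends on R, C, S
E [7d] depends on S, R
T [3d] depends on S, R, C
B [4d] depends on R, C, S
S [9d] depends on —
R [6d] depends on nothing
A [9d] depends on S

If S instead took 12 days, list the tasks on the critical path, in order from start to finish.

S, Q, J

As given, the longest chain is S→Q→J = 9+9+9 = 27, so the finish is 27 days.
Since S is critical, the +3 change carries straight to that chain (now 30 days).
No other chain overtakes it, so the finish is 30 days.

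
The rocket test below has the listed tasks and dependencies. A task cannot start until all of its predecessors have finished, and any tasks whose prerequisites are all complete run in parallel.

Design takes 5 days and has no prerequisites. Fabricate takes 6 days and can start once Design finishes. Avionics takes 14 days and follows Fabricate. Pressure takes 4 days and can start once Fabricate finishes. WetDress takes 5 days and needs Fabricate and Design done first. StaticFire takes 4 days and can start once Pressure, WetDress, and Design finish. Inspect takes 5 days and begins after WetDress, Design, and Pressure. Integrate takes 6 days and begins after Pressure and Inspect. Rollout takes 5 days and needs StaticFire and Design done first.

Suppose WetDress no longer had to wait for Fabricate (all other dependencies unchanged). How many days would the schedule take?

With the dependency in place, Design→Fabricate→WetDress→Inspect→Integrate = 5+6+5+5+6 = 27 sets the finish at 27 days.
Without Fabricate→WetDress, WetDress's earliest start moves from 11 to 5.
New critical path: Design→Fabricate→Pressure→Inspect→Integrate = 5+6+4+5+6 = 26 ⇒ 26 days.

26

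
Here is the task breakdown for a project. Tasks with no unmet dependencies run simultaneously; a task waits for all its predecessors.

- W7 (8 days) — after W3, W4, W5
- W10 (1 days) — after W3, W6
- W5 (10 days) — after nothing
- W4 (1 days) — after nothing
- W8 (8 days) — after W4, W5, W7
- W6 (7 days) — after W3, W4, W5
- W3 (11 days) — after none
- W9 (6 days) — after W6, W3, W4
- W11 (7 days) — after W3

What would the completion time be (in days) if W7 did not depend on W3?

26

Original critical path: W3→W7→W8 = 11+8+8 = 27 ⇒ 27 days.
Without W3→W7, W7's earliest start moves from 11 to 10.
After: W5→W7→W8 = 10+8+8 = 26 → 26 days.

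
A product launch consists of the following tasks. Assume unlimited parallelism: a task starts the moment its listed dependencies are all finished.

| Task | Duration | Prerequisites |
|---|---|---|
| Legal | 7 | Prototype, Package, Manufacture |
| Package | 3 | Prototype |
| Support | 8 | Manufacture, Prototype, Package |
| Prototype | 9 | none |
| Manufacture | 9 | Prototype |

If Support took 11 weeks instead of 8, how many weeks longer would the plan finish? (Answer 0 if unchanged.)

3

The binding path is Prototype→Manufacture→Support = 9+9+8 = 26; finish at 26 weeks.
Since Support is critical, the +3 change carries straight to that chain (now 29 weeks).
That remains the longest chain; total 29 weeks.
Change in finish: 29 − 26 = +3 weeks.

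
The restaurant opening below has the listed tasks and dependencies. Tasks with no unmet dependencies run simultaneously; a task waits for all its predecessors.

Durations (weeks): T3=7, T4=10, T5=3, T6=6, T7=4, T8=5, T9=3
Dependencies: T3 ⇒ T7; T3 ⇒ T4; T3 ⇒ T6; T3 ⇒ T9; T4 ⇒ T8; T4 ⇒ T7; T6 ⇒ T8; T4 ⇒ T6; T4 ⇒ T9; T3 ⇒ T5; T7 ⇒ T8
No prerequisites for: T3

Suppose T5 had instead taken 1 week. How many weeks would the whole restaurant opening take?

28

As given, the longest chain is T3→T4→T6→T8 = 7+10+6+5 = 28, so the finish is 28 weeks.
The longest path through T5 is only 10 weeks, so T5 has float 18.
No other chain overtakes it, so the finish is 28 weeks.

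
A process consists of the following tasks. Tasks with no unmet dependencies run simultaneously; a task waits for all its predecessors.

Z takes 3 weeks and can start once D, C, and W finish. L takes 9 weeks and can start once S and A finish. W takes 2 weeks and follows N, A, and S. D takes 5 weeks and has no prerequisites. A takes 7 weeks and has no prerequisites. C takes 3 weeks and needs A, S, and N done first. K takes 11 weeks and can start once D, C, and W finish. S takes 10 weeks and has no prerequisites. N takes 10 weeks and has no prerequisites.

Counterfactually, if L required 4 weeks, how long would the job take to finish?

The binding path is S→C→K = 10+3+11 = 24; finish at 24 weeks.
The longest path through L is only 19 weeks, so L has float 5.
No other chain overtakes it, so the finish is 24 weeks.

24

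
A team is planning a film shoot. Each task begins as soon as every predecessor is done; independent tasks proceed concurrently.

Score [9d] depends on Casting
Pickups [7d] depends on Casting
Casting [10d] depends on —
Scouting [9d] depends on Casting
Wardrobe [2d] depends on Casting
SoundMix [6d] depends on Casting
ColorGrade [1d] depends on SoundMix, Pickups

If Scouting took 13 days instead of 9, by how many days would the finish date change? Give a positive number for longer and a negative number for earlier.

Baseline: Casting→Scouting = 10+9 = 19 → 19 days.
Scouting lies on that path, so at 13 days the path becomes 23 days.
The critical path is still Casting→Scouting; finish is now 23 days.
Change in finish: 23 − 19 = +4 days.

4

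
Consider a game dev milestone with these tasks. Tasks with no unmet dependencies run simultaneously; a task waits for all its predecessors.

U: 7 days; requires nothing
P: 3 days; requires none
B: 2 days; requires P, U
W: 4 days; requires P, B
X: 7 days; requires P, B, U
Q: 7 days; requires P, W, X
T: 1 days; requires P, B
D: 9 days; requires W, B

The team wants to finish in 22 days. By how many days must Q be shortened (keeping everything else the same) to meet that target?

1

Current finish: 23 days; target: 22.
Q is on every critical path, so each day cut from Q cuts the finish by one (this holds down to a finish of 22).
Need 23 − 22 = 1 day off Q → Q becomes 6 days, finish becomes 22.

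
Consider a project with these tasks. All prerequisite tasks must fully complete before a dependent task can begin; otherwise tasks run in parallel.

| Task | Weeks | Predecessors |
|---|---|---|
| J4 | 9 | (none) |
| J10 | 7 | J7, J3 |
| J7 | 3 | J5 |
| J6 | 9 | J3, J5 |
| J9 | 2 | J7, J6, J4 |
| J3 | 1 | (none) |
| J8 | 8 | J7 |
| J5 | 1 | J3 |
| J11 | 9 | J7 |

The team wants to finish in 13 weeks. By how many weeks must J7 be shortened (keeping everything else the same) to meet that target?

Current finish: 14 weeks; target: 13.
J7 is on every critical path, so each week cut from J7 cuts the finish by one (this holds down to a finish of 13).
Need 14 − 13 = 1 week off J7 → J7 becomes 2 weeks, finish becomes 13.

1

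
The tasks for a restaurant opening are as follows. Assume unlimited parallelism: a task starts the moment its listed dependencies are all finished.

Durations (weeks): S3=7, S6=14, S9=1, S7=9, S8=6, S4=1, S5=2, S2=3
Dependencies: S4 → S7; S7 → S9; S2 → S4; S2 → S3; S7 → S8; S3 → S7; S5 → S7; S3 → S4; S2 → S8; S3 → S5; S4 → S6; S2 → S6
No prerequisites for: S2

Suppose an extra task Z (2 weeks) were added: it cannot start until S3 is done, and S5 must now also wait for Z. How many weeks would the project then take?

Originally the project takes 27 weeks.
With Z inserted, S5 now waits for max(S3, Z).
New critical path: S2→S3→Z→S5→S7→S8 = 3+7+2+2+9+6 = 29 ⇒ 29 weeks.

29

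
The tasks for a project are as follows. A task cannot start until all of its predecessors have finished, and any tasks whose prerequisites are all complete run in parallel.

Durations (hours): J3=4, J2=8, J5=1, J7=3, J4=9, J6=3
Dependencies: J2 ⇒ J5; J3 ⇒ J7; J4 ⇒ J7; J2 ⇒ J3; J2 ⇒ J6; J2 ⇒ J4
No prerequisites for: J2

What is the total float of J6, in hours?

J2→J4→J7 = 8+9+3 = 20 sets the makespan at 20 hours.
Longest path through J6: 11 hours (earliest finish 11, latest finish 20).
Slack of J6 = 17 − 8 = 9 hours.

9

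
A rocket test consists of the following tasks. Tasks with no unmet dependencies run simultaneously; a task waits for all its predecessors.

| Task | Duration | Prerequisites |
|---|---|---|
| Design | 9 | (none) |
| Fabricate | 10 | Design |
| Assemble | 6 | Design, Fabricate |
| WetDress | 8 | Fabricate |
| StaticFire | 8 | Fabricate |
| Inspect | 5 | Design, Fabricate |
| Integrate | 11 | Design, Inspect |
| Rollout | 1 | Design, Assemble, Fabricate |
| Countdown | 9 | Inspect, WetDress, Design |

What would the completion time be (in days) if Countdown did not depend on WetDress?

35

Original critical path: Design→Fabricate→WetDress→Countdown = 9+10+8+9 = 36 ⇒ 36 days.
Without WetDress→Countdown, Countdown's earliest start moves from 27 to 24.
After: Design→Fabricate→Inspect→Integrate = 9+10+5+11 = 35 → 35 days.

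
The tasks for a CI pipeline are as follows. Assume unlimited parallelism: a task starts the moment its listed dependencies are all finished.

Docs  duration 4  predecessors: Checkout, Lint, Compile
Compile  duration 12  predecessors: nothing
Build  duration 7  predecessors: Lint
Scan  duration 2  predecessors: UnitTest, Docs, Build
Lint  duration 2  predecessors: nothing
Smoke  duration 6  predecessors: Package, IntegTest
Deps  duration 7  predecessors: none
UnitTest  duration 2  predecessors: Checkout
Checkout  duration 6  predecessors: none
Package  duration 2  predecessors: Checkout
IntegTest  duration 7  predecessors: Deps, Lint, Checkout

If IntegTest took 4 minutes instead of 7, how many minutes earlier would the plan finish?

2

Actual critical path: Deps→IntegTest→Smoke = 7+7+6 = 20 ⇒ 20 minutes.
IntegTest lies on that path, so at 4 minutes the path becomes 17 minutes.
Now Compile→Docs→Scan = 12+4+2 = 18 is longest, so the finish becomes 18 minutes.
Change in finish: 18 − 20 = -2 minutes.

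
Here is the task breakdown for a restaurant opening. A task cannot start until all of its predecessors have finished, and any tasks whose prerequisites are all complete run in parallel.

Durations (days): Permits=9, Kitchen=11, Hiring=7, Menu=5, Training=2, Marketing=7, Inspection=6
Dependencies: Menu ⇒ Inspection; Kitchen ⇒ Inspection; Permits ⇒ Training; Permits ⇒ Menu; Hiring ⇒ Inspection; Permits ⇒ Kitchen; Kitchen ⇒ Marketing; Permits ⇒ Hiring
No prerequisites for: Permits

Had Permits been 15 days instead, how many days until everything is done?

Actual critical path: Permits→Kitchen→Marketing = 9+11+7 = 27 ⇒ 27 days.
Permits lies on that path, so at 15 days the path becomes 33 days.
The critical path is still Permits→Kitchen→Marketing; finish is now 33 days.

33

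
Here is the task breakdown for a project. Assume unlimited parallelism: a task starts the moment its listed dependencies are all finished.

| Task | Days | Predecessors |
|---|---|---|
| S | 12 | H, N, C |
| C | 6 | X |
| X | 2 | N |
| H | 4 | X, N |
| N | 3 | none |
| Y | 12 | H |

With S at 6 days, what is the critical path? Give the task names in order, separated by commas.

The binding path is N→X→C→S = 3+2+6+12 = 23; finish at 23 days.
S lies on that path, so at 6 days the path becomes 17 days.
New critical path: N→X→H→Y = 3+2+4+12 = 21 ⇒ 21 days.

N, X, H, Y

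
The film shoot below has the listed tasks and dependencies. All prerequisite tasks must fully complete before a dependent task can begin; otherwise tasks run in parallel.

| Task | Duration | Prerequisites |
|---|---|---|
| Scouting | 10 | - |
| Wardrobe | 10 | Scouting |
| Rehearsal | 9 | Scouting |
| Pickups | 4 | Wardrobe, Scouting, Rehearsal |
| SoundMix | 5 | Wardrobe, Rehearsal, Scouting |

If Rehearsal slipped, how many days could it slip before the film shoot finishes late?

Scouting→Wardrobe→SoundMix = 10+10+5 = 25 sets the makespan at 25 days.
The longest chain containing Rehearsal totals 24 days.
So Rehearsal can slip 20 − 19 = 1 day.

1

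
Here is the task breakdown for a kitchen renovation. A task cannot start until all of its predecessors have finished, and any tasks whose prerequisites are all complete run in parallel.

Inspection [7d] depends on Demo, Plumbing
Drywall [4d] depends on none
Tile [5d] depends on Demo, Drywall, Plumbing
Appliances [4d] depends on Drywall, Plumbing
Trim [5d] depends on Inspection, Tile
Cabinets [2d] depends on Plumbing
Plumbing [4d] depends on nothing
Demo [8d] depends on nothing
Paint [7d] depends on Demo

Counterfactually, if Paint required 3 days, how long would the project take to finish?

As given, the longest chain is Demo→Inspection→Trim = 8+7+5 = 20, so the finish is 20 days.
Paint has 5 days of float (longest path through it is 15).
That remains the longest chain; total 20 days.

20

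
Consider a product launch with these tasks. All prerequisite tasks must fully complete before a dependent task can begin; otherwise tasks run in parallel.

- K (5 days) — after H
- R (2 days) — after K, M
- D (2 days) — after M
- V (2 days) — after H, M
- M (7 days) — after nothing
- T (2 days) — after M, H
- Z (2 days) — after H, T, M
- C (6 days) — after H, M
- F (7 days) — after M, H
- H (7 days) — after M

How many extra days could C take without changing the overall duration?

1

M→H→K→R = 7+7+5+2 = 21 sets the makespan at 21 days.
Longest path through C: 20 days (earliest finish 20, latest finish 21).
Float = 21 − 20 = 1.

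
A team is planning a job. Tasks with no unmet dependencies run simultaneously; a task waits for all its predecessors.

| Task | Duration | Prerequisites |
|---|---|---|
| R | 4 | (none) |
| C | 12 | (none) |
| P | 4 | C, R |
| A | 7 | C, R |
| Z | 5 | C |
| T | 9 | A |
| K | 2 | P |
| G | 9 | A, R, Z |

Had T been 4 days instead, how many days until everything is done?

Critical path before the change: C→A→T = 12+7+9 = 28 giving 28 days.
T lies on that path, so at 4 days the path becomes 23 days.
New critical path: C→A→G = 12+7+9 = 28 ⇒ 28 days.

28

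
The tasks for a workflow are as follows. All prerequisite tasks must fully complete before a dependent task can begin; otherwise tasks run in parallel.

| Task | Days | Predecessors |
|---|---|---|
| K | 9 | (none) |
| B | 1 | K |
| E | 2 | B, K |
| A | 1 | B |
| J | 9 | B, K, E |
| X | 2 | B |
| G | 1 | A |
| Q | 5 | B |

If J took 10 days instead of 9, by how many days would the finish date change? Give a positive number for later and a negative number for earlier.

The binding path is K→B→E→J = 9+1+2+9 = 21; finish at 21 days.
J lies on that path, so at 10 days the path becomes 22 days.
The critical path is still K→B→E→J; finish is now 22 days.
Change in finish: 22 − 21 = +1 days.

1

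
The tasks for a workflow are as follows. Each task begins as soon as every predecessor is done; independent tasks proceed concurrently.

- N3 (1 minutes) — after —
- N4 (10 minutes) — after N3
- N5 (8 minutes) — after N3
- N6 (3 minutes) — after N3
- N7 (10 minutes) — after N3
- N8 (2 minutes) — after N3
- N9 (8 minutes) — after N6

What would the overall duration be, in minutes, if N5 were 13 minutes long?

14

As given, the longest chain is N3→N6→N9 = 1+3+8 = 12, so the finish is 12 minutes.
N5 is off the critical path — its longest chain is 9 minutes, giving 3 of slack.
Now N3→N5 = 1+13 = 14 is longest, so the finish becomes 14 minutes.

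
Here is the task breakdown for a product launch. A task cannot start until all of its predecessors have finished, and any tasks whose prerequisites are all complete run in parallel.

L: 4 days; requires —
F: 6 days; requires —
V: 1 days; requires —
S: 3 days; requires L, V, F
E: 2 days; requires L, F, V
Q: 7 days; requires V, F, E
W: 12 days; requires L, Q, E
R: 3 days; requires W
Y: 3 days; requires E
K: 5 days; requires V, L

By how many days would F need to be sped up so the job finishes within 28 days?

2

Current finish: 30 days; target: 28.
F is on every critical path, so each day cut from F cuts the finish by one (this holds down to a finish of 28).
Need 30 − 28 = 2 days off F → F becomes 4 days, finish becomes 28.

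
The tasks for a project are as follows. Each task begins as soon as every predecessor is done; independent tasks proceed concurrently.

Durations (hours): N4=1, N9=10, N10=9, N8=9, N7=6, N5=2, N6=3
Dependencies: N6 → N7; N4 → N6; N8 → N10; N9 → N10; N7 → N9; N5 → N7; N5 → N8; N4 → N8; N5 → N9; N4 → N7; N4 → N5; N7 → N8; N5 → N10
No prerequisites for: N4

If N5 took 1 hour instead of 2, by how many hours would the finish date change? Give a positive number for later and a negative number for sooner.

0

Critical path before the change: N4→N6→N7→N9→N10 = 1+3+6+10+9 = 29 giving 29 hours.
The longest path through N5 is only 28 hours, so N5 has float 1.
The critical path is still N4→N6→N7→N9→N10; finish is now 29 hours.
Change in finish: 29 − 29 = +0 hours.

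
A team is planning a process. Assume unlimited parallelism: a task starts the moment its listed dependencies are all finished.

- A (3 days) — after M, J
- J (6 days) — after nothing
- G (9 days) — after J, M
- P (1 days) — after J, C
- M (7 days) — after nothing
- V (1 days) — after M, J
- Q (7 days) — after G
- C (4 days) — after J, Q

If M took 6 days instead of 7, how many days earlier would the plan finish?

Critical path before the change: M→G→Q→C→P = 7+9+7+4+1 = 28 giving 28 days.
M is on the critical path; changing it to 6 makes that path 27 days.
The binding chain switches to J→G→Q→C→P = 6+9+7+4+1 = 27; finish 27 days.
Change in finish: 27 − 28 = -1 days.

1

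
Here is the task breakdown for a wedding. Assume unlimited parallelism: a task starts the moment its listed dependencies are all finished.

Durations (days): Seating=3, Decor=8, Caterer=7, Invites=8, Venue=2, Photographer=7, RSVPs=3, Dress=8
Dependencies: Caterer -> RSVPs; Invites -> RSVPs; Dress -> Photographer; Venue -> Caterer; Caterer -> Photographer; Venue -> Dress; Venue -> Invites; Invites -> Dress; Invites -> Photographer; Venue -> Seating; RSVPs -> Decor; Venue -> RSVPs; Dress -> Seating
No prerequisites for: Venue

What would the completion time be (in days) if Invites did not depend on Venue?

Before: longest chain Venue→Invites→Dress→Photographer = 2+8+8+7 = 25, finish 25.
Without Venue→Invites, Invites's earliest start moves from 2 to 0.
After: Invites→Dress→Photographer = 8+8+7 = 23 → 23 days.

23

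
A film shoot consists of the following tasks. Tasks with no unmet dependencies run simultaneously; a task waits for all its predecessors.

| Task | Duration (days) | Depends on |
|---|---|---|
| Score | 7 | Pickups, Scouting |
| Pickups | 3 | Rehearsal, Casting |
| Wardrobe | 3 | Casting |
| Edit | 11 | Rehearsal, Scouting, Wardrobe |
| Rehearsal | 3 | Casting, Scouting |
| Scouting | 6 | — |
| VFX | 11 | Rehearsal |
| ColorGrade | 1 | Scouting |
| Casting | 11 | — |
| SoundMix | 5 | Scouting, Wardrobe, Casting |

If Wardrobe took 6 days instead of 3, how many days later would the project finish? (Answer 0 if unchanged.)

3

Actual critical path: Casting→Wardrobe→Edit = 11+3+11 = 25 ⇒ 25 days.
Wardrobe lies on that path, so at 6 days the path becomes 28 days.
That remains the longest chain; total 28 days.
Change in finish: 28 − 25 = +3 days.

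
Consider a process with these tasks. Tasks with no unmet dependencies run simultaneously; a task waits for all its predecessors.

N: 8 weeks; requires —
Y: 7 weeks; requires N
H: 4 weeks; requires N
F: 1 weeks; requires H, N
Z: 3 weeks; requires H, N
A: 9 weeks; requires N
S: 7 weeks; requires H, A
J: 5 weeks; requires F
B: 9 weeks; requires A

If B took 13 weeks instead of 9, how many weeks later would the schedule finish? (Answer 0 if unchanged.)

Actual critical path: N→A→B = 8+9+9 = 26 ⇒ 26 weeks.
B is on the critical path; changing it to 13 makes that path 30 weeks.
That remains the longest chain; total 30 weeks.
Change in finish: 30 − 26 = +4 weeks.

4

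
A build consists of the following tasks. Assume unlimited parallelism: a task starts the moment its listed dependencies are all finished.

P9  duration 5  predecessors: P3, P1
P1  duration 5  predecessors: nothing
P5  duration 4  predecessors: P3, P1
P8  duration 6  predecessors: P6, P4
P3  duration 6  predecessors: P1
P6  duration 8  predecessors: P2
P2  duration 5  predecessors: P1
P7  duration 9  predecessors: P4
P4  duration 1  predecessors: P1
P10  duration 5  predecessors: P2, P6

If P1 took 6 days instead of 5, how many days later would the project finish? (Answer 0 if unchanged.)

Actual critical path: P1→P2→P6→P8 = 5+5+8+6 = 24 ⇒ 24 days.
P1 lies on that path, so at 6 days the path becomes 25 days.
That remains the longest chain; total 25 days.
Change in finish: 25 − 24 = +1 days.

1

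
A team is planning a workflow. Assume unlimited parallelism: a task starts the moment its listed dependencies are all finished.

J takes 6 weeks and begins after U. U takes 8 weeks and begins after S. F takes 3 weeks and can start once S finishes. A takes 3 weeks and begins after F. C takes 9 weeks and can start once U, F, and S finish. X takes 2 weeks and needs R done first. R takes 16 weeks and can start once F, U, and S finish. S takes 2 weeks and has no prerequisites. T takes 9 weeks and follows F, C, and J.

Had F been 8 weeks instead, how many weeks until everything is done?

Actual critical path: S→U→C→T = 2+8+9+9 = 28 ⇒ 28 weeks.
F has 5 weeks of float (longest path through it is 23).
That remains the longest chain; total 28 weeks.

28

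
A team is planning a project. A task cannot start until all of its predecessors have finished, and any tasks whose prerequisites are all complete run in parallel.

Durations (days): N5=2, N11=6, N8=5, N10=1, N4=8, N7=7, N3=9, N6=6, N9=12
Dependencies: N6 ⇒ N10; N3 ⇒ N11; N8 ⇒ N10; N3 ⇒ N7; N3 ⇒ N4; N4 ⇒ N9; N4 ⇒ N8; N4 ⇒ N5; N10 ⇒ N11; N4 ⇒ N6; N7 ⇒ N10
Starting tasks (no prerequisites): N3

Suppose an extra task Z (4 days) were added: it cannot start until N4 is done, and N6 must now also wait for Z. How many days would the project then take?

34

Originally the project takes 30 days.
With Z inserted, N6 now waits for max(N4, Z).
New critical path: N3→N4→Z→N6→N10→N11 = 9+8+4+6+1+6 = 34 ⇒ 34 days.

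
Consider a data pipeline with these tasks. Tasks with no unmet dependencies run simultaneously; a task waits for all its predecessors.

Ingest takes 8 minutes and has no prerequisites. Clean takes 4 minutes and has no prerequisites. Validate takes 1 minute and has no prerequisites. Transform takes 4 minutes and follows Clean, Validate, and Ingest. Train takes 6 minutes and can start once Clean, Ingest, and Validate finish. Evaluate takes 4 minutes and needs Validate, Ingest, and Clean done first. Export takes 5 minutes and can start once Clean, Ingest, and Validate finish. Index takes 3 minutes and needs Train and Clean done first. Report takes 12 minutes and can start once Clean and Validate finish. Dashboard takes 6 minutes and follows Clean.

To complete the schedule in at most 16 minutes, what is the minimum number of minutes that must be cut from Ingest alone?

Current finish: 17 minutes; target: 16.
Ingest is on every critical path, so each minute cut from Ingest cuts the finish by one (this holds down to a finish of 16).
Need 17 − 16 = 1 minute off Ingest → Ingest becomes 7 minutes, finish becomes 16.

1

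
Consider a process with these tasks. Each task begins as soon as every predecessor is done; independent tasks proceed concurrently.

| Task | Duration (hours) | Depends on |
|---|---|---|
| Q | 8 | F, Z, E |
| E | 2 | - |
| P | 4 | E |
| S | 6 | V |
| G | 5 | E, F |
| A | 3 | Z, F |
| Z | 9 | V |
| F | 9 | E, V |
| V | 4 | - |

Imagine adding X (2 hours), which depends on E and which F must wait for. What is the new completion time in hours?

21

Originally the process takes 21 hours.
With X inserted, F now waits for max(E, V, X).
New critical path: V→F→Q = 4+9+8 = 21 ⇒ 21 hours.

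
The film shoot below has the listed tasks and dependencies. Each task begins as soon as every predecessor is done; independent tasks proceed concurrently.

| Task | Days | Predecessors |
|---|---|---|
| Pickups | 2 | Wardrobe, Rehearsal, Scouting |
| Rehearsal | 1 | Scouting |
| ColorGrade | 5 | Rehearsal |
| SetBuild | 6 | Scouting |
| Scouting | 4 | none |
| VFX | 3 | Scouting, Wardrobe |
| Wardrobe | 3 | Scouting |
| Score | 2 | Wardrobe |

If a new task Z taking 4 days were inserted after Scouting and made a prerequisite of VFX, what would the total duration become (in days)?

Originally the schedule takes 10 days.
With Z inserted, VFX now waits for max(Scouting, Wardrobe, Z).
New critical path: Scouting→Z→VFX = 4+4+3 = 11 ⇒ 11 days.

11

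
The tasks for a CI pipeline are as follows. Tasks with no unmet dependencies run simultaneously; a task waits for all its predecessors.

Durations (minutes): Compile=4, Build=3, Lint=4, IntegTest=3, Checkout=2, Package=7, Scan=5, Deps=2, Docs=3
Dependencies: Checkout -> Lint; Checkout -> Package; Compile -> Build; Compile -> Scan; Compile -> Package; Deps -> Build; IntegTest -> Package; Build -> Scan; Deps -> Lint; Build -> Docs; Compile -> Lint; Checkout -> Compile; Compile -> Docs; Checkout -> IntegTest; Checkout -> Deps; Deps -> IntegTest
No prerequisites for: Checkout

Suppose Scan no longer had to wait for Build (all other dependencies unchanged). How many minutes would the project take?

Original critical path: Checkout→Deps→IntegTest→Package = 2+2+3+7 = 14 ⇒ 14 minutes.
Without Build→Scan, Scan's earliest start moves from 9 to 6.
After: Checkout→Deps→IntegTest→Package = 2+2+3+7 = 14 → 14 minutes.

14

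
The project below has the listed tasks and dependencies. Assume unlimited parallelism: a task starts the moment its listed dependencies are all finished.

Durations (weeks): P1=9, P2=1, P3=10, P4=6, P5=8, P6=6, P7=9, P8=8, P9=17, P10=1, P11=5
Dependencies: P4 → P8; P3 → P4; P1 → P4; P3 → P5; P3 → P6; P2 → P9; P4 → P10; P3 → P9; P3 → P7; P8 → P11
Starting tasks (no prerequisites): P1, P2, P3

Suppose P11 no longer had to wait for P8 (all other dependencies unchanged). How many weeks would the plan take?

27

Original critical path: P3→P4→P8→P11 = 10+6+8+5 = 29 ⇒ 29 weeks.
Without P8→P11, P11's earliest start moves from 24 to 0.
New critical path: P3→P9 = 10+17 = 27 ⇒ 27 weeks.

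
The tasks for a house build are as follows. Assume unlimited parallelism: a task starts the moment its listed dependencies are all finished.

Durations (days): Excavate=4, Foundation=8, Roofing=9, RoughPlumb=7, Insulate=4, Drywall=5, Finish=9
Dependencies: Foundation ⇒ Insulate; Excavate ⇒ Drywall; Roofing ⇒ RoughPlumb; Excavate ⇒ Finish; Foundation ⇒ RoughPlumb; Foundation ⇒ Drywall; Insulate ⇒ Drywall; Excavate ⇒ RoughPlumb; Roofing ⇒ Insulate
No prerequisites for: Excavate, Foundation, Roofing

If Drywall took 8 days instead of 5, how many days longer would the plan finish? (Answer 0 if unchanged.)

3

As given, the longest chain is Roofing→Insulate→Drywall = 9+4+5 = 18, so the finish is 18 days.
Drywall is on the critical path; changing it to 8 makes that path 21 days.
No other chain overtakes it, so the finish is 21 days.
Change in finish: 21 − 18 = +3 days.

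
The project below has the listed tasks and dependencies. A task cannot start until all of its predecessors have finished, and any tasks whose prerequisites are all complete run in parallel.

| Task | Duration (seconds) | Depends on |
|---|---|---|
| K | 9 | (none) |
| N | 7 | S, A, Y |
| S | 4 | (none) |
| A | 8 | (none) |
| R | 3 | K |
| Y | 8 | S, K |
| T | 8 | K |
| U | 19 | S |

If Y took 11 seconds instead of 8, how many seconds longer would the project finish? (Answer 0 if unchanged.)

3

Actual critical path: K→Y→N = 9+8+7 = 24 ⇒ 24 seconds.
Y is on the critical path; changing it to 11 makes that path 27 seconds.
That remains the longest chain; total 27 seconds.
Change in finish: 27 − 24 = +3 seconds.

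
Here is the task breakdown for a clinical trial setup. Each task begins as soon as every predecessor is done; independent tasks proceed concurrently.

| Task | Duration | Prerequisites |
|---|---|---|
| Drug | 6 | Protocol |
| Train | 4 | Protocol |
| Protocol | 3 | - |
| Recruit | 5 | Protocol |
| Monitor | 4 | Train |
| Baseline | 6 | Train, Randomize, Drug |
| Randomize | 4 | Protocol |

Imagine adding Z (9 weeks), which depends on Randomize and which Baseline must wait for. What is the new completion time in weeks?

22

Originally the schedule takes 15 weeks.
With Z inserted, Baseline now waits for max(Train, Randomize, Drug, Z).
New critical path: Protocol→Randomize→Z→Baseline = 3+4+9+6 = 22 ⇒ 22 weeks.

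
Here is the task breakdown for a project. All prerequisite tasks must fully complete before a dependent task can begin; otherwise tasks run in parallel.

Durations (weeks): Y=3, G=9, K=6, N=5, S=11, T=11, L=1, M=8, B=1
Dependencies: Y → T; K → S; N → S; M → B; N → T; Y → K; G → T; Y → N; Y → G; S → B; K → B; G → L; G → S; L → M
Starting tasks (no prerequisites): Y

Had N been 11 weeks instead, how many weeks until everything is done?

Baseline: Y→G→S→B = 3+9+11+1 = 24 → 24 weeks.
N has 4 weeks of float (longest path through it is 20).
New critical path: Y→N→S→B = 3+11+11+1 = 26 ⇒ 26 weeks.

26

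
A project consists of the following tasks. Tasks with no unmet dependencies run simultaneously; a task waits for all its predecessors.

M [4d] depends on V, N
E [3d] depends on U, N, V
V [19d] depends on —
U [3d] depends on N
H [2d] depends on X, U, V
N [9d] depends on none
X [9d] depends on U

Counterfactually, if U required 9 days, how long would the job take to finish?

The binding path is N→U→X→H = 9+3+9+2 = 23; finish at 23 days.
U is on the critical path; changing it to 9 makes that path 29 days.
No other chain overtakes it, so the finish is 29 days.

29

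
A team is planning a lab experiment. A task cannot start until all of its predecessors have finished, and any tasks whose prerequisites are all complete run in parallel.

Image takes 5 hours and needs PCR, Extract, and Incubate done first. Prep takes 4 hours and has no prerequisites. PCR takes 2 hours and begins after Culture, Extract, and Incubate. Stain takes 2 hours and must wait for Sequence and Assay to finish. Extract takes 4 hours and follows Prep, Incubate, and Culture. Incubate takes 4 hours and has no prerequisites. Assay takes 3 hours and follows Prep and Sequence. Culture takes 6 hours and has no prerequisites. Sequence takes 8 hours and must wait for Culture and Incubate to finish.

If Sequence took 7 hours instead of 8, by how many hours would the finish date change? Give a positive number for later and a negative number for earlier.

-1

Critical path before the change: Culture→Sequence→Assay→Stain = 6+8+3+2 = 19 giving 19 hours.
Sequence is on the critical path; changing it to 7 makes that path 18 hours.
That remains the longest chain; total 18 hours.
Change in finish: 18 − 19 = -1 hours.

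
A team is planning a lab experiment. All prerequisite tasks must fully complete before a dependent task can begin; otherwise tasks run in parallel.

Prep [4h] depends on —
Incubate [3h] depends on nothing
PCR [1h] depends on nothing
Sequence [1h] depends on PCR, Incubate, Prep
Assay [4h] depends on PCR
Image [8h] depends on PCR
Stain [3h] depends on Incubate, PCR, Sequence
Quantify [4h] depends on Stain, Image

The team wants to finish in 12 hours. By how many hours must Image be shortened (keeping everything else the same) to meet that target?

1

Current finish: 13 hours; target: 12.
Image is on every critical path, so each hour cut from Image cuts the finish by one (this holds down to a finish of 12).
Need 13 − 12 = 1 hour off Image → Image becomes 7 hours, finish becomes 12.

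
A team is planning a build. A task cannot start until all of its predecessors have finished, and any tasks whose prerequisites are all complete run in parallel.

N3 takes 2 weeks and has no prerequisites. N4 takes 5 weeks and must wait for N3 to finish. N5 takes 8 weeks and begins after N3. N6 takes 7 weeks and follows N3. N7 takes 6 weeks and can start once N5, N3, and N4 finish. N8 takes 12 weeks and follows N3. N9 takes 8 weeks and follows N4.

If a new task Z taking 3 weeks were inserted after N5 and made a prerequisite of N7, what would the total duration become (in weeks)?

19

Originally the build takes 16 weeks.
With Z inserted, N7 now waits for max(N5, N3, N4, Z).
New critical path: N3→N5→Z→N7 = 2+8+3+6 = 19 ⇒ 19 weeks.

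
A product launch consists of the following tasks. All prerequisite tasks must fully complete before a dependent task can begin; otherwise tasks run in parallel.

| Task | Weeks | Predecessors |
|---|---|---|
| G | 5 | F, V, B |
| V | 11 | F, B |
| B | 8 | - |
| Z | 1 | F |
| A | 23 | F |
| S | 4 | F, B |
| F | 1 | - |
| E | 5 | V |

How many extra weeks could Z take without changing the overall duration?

22

Critical path: F→A = 1+23 = 24, so the finish is 24 weeks.
Z finishes as early as 2 and must finish by 24.
Float = 24 − 2 = 22.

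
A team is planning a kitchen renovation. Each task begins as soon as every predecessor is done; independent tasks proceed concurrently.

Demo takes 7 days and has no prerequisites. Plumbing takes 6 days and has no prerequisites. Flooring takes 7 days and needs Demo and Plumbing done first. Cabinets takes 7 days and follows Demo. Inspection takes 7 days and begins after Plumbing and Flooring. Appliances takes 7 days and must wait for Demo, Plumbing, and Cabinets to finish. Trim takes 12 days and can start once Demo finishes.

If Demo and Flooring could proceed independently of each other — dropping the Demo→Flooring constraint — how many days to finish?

21

Before: longest chain Demo→Flooring→Inspection = 7+7+7 = 21, finish 21.
Without Demo→Flooring, Flooring's earliest start moves from 7 to 6.
After: Demo→Cabinets→Appliances = 7+7+7 = 21 → 21 days.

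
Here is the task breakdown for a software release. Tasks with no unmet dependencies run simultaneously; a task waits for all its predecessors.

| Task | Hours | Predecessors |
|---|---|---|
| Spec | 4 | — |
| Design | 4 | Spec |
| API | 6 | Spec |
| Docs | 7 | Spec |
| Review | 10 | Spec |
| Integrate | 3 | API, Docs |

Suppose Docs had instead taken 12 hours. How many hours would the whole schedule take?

19

Baseline: Spec→Docs→Integrate = 4+7+3 = 14 → 14 hours.
Docs lies on that path, so at 12 hours the path becomes 19 hours.
No other chain overtakes it, so the finish is 19 hours.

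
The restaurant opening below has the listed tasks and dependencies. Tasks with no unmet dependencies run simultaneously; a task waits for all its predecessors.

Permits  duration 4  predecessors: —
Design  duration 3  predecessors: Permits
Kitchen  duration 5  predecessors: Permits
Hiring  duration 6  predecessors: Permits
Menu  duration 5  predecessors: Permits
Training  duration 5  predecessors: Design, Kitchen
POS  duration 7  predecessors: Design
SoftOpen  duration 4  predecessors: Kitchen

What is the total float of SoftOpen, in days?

Critical path: Permits→Design→POS = 4+3+7 = 14, so the finish is 14 days.
SoftOpen finishes as early as 13 and must finish by 14.
Float = 14 − 13 = 1.

1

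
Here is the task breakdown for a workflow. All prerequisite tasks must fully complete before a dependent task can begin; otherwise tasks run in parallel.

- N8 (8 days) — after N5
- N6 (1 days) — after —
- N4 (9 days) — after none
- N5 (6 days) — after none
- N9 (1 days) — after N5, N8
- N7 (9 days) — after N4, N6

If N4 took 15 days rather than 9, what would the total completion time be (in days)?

24

Actual critical path: N4→N7 = 9+9 = 18 ⇒ 18 days.
N4 lies on that path, so at 15 days the path becomes 24 days.
No other chain overtakes it, so the finish is 24 days.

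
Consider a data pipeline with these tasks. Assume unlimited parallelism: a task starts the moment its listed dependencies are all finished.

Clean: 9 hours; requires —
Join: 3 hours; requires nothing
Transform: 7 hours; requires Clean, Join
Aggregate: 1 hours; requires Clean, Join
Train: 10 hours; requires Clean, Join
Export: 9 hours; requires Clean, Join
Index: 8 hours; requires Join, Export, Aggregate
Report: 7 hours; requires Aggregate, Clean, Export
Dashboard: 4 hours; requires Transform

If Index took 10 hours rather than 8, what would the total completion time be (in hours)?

28

Critical path before the change: Clean→Export→Index = 9+9+8 = 26 giving 26 hours.
Index lies on that path, so at 10 hours the path becomes 28 hours.
That remains the longest chain; total 28 hours.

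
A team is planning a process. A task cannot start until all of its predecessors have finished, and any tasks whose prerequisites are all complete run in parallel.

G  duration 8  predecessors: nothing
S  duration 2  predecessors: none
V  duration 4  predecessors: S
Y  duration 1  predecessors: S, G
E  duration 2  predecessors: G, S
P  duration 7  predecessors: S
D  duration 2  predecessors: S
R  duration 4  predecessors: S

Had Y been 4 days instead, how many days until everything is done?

12

As given, the longest chain is G→E = 8+2 = 10, so the finish is 10 days.
Y is off the critical path — its longest chain is 9 days, giving 1 of slack.
The binding chain switches to G→Y = 8+4 = 12; finish 12 days.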